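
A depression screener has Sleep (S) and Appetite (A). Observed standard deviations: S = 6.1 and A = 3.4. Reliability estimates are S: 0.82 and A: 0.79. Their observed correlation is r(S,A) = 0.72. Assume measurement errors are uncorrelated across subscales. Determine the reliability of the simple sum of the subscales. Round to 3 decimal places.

Var(S+A) = 6.1² + 3.4² + 2·[6.1·3.4·0.72] = 48.77 + 29.8656 = 78.6356.
With uncorrelated errors the cross-covariances are all true-score covariance, so they carry over unchanged; only the diagonal terms shrink to ρᵢσᵢ².
True-score variance = [6.1²·0.82 + 3.4²·0.79] + 29.8656 = 39.6446 + 29.8656 = 69.5102.
Reliability = 69.5102 / 78.6356 = 0.884.

0.884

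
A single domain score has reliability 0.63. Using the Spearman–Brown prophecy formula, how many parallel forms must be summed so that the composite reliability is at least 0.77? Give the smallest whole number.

2

k ≥ ρ*(1−ρ₁)/(ρ₁(1−ρ*)) = 0.77·0.37 / (0.63·0.23) = 1.966.
Smallest integer k = 2.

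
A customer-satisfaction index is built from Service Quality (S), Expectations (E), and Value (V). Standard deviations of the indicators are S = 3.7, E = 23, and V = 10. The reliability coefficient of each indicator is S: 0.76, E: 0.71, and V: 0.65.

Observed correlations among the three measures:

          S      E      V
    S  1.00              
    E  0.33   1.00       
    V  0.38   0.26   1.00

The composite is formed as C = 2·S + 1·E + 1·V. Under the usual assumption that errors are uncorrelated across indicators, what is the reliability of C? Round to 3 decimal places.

Var(C) = 2²·3.7² + 23² + 10² + 2·[2·3.7·23·0.33 + 2·3.7·10·0.38 + 23·10·0.26] = 683.76 + 288.172 = 971.932.
Under uncorrelated errors the observed covariances equal the true-score covariances, so only the own-variance terms attenuate.
True-score variance = [2²·3.7²·0.76 + 23²·0.71 + 10²·0.65] + 288.172 = 482.208 + 288.172 = 770.38.
Reliability = 770.38 / 971.932 = 0.793.

0.793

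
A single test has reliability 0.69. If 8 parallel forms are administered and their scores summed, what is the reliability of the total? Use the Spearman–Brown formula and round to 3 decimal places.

0.947

ρ_k = kρ / (1 + (k−1)ρ) = 8·0.69 / (1 + 7·0.69) = 5.520 / 5.830 = 0.947.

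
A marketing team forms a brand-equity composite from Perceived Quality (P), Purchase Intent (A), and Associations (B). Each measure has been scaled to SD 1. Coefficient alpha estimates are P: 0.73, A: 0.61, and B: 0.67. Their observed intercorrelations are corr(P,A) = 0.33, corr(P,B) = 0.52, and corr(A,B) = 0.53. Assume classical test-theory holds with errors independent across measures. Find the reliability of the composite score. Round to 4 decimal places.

0.8281

Var(P+A+B) = 3 + 2·[0.33 + 0.52 + 0.53] = 3 + 2.76 = 5.76.
With uncorrelated errors the cross-covariances are all true-score covariance, so they carry over unchanged; only the diagonal terms shrink to ρᵢσᵢ².
True-score variance = [0.73 + 0.61 + 0.67] + 2.76 = 2.01 + 2.76 = 4.77.
Reliability = 4.77 / 5.76 = 0.8281.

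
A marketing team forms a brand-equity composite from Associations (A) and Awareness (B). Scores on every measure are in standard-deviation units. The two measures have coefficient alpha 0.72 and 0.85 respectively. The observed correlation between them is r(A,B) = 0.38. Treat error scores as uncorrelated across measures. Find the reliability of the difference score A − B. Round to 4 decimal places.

0.6532

Var(A−B) = 1 + 1 − 2·0.38 = 2 − 0.76 = 1.24.
Under uncorrelated errors the observed covariances equal the true-score covariances, so only the own-variance terms attenuate.
True-score variance = [0.72 + 0.85] − 0.76 = 1.57 − 0.76 = 0.81.
Reliability = 0.81 / 1.24 = 0.6532.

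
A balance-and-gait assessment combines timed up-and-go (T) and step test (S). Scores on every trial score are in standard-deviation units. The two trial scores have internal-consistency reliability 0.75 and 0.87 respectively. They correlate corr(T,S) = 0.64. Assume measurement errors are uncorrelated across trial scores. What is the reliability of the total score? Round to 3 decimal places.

0.884

Var(T+S) = 2 + 2·[0.64] = 2 + 1.28 = 3.28.
With uncorrelated errors the cross-covariances are all true-score covariance, so they carry over unchanged; only the diagonal terms shrink to ρᵢσᵢ².
True-score variance = [0.75 + 0.87] + 1.28 = 1.62 + 1.28 = 2.9.
Reliability = 2.9 / 3.28 = 0.884.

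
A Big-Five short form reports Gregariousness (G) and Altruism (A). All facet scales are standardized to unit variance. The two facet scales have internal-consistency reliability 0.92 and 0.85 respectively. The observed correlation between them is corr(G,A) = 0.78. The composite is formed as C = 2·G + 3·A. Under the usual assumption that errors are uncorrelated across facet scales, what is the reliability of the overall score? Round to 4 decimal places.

0.9253

Var(C) = 2² + 3² + 2·[6·0.78] = 13 + 9.36 = 22.36.
Under uncorrelated errors the observed covariances equal the true-score covariances, so only the own-variance terms attenuate.
True-score variance = [2²·0.92 + 3²·0.85] + 9.36 = 11.33 + 9.36 = 20.69.
Reliability = 20.69 / 22.36 = 0.9253.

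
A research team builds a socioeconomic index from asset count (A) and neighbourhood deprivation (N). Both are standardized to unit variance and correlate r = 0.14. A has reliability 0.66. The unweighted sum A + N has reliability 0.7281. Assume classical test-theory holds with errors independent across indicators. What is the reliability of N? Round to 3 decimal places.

Var(A+N) = 2 + 2·0.14 = 2.280.
True-score variance = ρ_A + ρ_N + 2·0.14, so 0.7281 = (0.66 + ρ_N + 0.28) / 2.280.
ρ_N = 0.7281·2.280 − 0.66 − 0.28 = 0.720.

0.720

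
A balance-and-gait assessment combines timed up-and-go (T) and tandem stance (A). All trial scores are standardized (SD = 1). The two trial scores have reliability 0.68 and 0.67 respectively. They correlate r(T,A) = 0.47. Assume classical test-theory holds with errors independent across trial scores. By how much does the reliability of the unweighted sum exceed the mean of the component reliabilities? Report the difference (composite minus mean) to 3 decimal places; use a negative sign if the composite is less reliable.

0.104

Var(sum) = 2 + 0.94 = 2.94; true-score variance = 1.35 + 0.94 = 2.29; composite reliability = 0.7789.
Mean component reliability = 0.6750.
Difference = 0.7789 − 0.6750 = 0.104.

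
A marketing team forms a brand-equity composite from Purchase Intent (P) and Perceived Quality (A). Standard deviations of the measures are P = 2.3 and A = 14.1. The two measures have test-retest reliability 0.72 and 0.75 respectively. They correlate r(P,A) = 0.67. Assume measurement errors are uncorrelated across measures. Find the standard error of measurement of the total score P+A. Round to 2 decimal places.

Var(total) = 204.1 + 43.4562 = 247.556.
True-score variance = 152.916 + 43.4562 = 196.373, so reliability = 0.7932.
Error variance = 247.556 − 196.373 = 51.1837; SEM = √51.1837 = 7.15.

7.15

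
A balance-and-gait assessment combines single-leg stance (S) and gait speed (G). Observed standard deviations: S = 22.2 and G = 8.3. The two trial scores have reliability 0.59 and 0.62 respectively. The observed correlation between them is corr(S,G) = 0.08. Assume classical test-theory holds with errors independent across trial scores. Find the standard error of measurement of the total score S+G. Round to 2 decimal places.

15.11

Var(total) = 561.73 + 29.4816 = 591.212.
True-score variance = 333.487 + 29.4816 = 362.969, so reliability = 0.6139.
Error variance = 591.212 − 362.969 = 228.243; SEM = √228.243 = 15.11.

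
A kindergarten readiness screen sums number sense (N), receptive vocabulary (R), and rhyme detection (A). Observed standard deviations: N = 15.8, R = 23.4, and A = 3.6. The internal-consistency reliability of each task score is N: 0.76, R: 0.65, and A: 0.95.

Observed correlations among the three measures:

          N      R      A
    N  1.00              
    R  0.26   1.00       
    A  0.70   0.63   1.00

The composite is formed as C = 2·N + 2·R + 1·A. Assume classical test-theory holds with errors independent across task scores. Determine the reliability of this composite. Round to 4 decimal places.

Var(C) = 2²·15.8² + 2²·23.4² + 3.6² + 2·[4·15.8·23.4·0.26 + 2·15.8·3.6·0.70 + 2·23.4·3.6·0.63] = 3201.76 + 1140.57 = 4342.33.
Because errors are independent across components, Cov(Tᵢ,Tⱼ) = Cov(Xᵢ,Xⱼ); the off-diagonal part of the true-score variance is the same as above.
True-score variance = [2²·15.8²·0.76 + 2²·23.4²·0.65 + 3.6²·0.95] + 1140.57 = 2194.87 + 1140.57 = 3335.44.
Reliability = 3335.44 / 4342.33 = 0.7681.

0.7681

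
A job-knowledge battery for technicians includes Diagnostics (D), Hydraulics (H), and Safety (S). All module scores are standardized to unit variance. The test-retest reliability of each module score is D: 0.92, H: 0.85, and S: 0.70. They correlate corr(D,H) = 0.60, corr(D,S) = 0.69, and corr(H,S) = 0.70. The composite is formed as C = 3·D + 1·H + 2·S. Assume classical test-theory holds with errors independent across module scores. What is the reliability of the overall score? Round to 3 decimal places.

0.928

Var(C) = 3² + 1 + 2² + 2·[3·0.60 + 6·0.69 + 2·0.70] = 14 + 14.68 = 28.68.
With uncorrelated errors the cross-covariances are all true-score covariance, so they carry over unchanged; only the diagonal terms shrink to ρᵢσᵢ².
True-score variance = [3²·0.92 + 0.85 + 2²·0.70] + 14.68 = 11.93 + 14.68 = 26.61.
Reliability = 26.61 / 28.68 = 0.928.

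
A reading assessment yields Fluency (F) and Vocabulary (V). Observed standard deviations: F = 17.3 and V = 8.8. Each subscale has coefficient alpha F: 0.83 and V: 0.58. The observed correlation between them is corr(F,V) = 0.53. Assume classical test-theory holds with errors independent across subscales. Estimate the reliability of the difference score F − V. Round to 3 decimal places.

0.613

Var(F−V) = 17.3² + 8.8² − 2·17.3·8.8·0.53 = 376.73 − 161.374 = 215.356.
Because errors are independent across components, Cov(Tᵢ,Tⱼ) = Cov(Xᵢ,Xⱼ); the off-diagonal part of the true-score variance is the same as above.
True-score variance = [17.3²·0.83 + 8.8²·0.58] − 161.374 = 293.326 − 161.374 = 131.951.
Reliability = 131.951 / 215.356 = 0.613.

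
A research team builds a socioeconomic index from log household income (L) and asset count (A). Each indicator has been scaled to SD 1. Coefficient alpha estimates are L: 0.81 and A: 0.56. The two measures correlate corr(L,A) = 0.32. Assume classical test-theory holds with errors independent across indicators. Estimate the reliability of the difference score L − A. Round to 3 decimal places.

0.537

Var(L−A) = 1 + 1 − 2·0.32 = 2 − 0.64 = 1.36.
Under uncorrelated errors the observed covariances equal the true-score covariances, so only the own-variance terms attenuate.
True-score variance = [0.81 + 0.56] − 0.64 = 1.37 − 0.64 = 0.73.
Reliability = 0.73 / 1.36 = 0.537.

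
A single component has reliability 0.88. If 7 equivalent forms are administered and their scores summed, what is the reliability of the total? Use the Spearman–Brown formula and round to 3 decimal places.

0.981

ρ_k = kρ / (1 + (k−1)ρ) = 7·0.88 / (1 + 6·0.88) = 6.160 / 6.280 = 0.981.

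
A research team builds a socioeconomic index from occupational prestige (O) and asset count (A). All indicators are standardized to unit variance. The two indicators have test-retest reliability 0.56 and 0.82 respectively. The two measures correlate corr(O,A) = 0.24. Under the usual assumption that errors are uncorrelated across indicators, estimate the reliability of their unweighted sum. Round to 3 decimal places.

Var(O+A) = 2 + 2·[0.24] = 2 + 0.48 = 2.48.
Because errors are independent across components, Cov(Tᵢ,Tⱼ) = Cov(Xᵢ,Xⱼ); the off-diagonal part of the true-score variance is the same as above.
True-score variance = [0.56 + 0.82] + 0.48 = 1.38 + 0.48 = 1.86.
Reliability = 1.86 / 2.48 = 0.750.

0.750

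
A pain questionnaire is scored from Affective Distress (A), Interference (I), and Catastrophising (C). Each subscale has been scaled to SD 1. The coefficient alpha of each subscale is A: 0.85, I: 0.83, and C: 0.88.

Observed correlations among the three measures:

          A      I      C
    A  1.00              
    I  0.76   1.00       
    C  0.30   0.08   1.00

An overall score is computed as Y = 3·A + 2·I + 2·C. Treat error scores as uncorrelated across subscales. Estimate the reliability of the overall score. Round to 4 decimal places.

0.9173

Var(Y) = 3² + 2² + 2² + 2·[6·0.76 + 6·0.30 + 4·0.08] = 17 + 13.36 = 30.36.
With uncorrelated errors the cross-covariances are all true-score covariance, so they carry over unchanged; only the diagonal terms shrink to ρᵢσᵢ².
True-score variance = [3²·0.85 + 2²·0.83 + 2²·0.88] + 13.36 = 14.49 + 13.36 = 27.85.
Reliability = 27.85 / 30.36 = 0.9173.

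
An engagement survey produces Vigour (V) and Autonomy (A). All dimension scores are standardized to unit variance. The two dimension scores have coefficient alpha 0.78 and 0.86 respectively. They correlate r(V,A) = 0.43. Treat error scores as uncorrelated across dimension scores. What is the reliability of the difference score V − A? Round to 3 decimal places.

Var(V−A) = 1 + 1 − 2·0.43 = 2 − 0.86 = 1.14.
Because errors are independent across components, Cov(Tᵢ,Tⱼ) = Cov(Xᵢ,Xⱼ); the off-diagonal part of the true-score variance is the same as above.
True-score variance = [0.78 + 0.86] − 0.86 = 1.64 − 0.86 = 0.78.
Reliability = 0.78 / 1.14 = 0.684.

0.684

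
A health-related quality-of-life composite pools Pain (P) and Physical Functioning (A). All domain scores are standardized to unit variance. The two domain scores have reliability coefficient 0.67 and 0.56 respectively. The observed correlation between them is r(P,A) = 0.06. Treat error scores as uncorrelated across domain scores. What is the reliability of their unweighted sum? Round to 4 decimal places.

Var(P+A) = 2 + 2·[0.06] = 2 + 0.12 = 2.12.
With uncorrelated errors the cross-covariances are all true-score covariance, so they carry over unchanged; only the diagonal terms shrink to ρᵢσᵢ².
True-score variance = [0.67 + 0.56] + 0.12 = 1.23 + 0.12 = 1.35.
Reliability = 1.35 / 2.12 = 0.6368.

0.6368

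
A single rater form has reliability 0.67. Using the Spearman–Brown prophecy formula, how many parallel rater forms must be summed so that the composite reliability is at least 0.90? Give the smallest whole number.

k ≥ ρ*(1−ρ₁)/(ρ₁(1−ρ*)) = 0.90·0.33 / (0.67·0.10) = 4.433.
Smallest integer k = 5.

5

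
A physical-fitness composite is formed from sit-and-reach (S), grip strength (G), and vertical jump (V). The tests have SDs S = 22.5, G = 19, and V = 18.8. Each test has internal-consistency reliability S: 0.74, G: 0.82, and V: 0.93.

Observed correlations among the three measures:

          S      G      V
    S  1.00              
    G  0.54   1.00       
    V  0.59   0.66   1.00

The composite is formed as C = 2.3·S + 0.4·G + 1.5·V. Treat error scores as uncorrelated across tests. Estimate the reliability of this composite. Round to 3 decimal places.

0.872

Var(C) = 2.3²·22.5² + 0.4²·19² + 1.5²·18.8² + 2·[0.92·22.5·19·0.54 + 3.45·22.5·18.8·0.59 + 0.6·19·18.8·0.66] = 3531.06 + 2429.7 = 5960.76.
Under uncorrelated errors the observed covariances equal the true-score covariances, so only the own-variance terms attenuate.
True-score variance = [2.3²·22.5²·0.74 + 0.4²·19²·0.82 + 1.5²·18.8²·0.93] + 2429.7 = 2768.7 + 2429.7 = 5198.4.
Reliability = 5198.4 / 5960.76 = 0.872.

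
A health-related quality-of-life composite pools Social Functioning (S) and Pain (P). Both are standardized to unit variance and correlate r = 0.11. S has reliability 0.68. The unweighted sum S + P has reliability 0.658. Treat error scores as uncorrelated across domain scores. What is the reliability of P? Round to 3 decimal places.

0.561

Var(S+P) = 2 + 2·0.11 = 2.220.
True-score variance = ρ_S + ρ_P + 2·0.11, so 0.658 = (0.68 + ρ_P + 0.22) / 2.220.
ρ_P = 0.658·2.220 − 0.68 − 0.22 = 0.561.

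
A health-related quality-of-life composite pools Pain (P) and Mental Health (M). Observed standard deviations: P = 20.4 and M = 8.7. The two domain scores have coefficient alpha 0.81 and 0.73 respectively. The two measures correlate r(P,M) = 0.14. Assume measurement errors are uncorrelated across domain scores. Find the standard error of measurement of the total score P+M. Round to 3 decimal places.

Var(total) = 491.85 + 49.6944 = 541.544.
True-score variance = 392.343 + 49.6944 = 442.038, so reliability = 0.8163.
Error variance = 541.544 − 442.038 = 99.5067; SEM = √99.5067 = 9.975.

9.975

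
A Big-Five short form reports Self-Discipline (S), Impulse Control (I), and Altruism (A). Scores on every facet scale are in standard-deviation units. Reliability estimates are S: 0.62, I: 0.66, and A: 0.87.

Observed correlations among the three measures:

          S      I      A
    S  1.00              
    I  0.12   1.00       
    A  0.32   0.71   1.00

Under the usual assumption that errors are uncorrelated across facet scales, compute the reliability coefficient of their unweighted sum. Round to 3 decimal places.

0.840

Var(S+I+A) = 3 + 2·[0.12 + 0.32 + 0.71] = 3 + 2.3 = 5.3.
Because errors are independent across components, Cov(Tᵢ,Tⱼ) = Cov(Xᵢ,Xⱼ); the off-diagonal part of the true-score variance is the same as above.
True-score variance = [0.62 + 0.66 + 0.87] + 2.3 = 2.15 + 2.3 = 4.45.
Reliability = 4.45 / 5.3 = 0.840.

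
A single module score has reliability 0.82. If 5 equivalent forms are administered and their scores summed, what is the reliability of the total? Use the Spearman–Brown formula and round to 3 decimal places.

ρ_k = kρ / (1 + (k−1)ρ) = 5·0.82 / (1 + 4·0.82) = 4.100 / 4.280 = 0.958.

0.958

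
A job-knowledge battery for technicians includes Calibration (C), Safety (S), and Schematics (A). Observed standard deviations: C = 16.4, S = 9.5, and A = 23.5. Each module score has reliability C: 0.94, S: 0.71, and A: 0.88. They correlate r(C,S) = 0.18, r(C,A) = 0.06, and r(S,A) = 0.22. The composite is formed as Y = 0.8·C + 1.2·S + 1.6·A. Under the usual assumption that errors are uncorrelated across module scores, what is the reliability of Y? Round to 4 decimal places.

0.8921

Var(Y) = 0.8²·16.4² + 1.2²·9.5² + 1.6²·23.5² + 2·[0.96·16.4·9.5·0.18 + 1.28·16.4·23.5·0.06 + 1.92·9.5·23.5·0.22] = 1715.85 + 301.644 = 2017.5.
Under uncorrelated errors the observed covariances equal the true-score covariances, so only the own-variance terms attenuate.
True-score variance = [0.8²·16.4²·0.94 + 1.2²·9.5²·0.71 + 1.6²·23.5²·0.88] + 301.644 = 1498.19 + 301.644 = 1799.83.
Reliability = 1799.83 / 2017.5 = 0.8921.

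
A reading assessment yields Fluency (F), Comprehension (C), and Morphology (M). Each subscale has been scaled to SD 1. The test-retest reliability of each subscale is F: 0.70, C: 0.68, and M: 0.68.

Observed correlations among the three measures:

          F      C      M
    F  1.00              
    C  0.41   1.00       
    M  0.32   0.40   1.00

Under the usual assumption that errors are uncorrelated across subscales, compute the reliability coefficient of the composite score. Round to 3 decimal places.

Var(F+C+M) = 3 + 2·[0.41 + 0.32 + 0.40] = 3 + 2.26 = 5.26.
Under uncorrelated errors the observed covariances equal the true-score covariances, so only the own-variance terms attenuate.
True-score variance = [0.70 + 0.68 + 0.68] + 2.26 = 2.06 + 2.26 = 4.32.
Reliability = 4.32 / 5.26 = 0.821.

0.821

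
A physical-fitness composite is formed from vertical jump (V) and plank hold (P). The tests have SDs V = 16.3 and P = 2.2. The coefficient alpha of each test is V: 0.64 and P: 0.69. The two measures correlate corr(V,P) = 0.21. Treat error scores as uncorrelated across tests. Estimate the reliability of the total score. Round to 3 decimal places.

0.660

Var(V+P) = 16.3² + 2.2² + 2·[16.3·2.2·0.21] = 270.53 + 15.0612 = 285.591.
Because errors are independent across components, Cov(Tᵢ,Tⱼ) = Cov(Xᵢ,Xⱼ); the off-diagonal part of the true-score variance is the same as above.
True-score variance = [16.3²·0.64 + 2.2²·0.69] + 15.0612 = 173.381 + 15.0612 = 188.442.
Reliability = 188.442 / 285.591 = 0.660.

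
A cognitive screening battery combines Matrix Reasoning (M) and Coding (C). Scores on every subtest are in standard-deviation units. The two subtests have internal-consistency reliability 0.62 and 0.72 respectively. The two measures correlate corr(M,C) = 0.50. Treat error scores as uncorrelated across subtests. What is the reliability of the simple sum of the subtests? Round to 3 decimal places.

Var(M+C) = 2 + 2·[0.50] = 2 + 1 = 3.
With uncorrelated errors the cross-covariances are all true-score covariance, so they carry over unchanged; only the diagonal terms shrink to ρᵢσᵢ².
True-score variance = [0.62 + 0.72] + 1 = 1.34 + 1 = 2.34.
Reliability = 2.34 / 3 = 0.780.

0.780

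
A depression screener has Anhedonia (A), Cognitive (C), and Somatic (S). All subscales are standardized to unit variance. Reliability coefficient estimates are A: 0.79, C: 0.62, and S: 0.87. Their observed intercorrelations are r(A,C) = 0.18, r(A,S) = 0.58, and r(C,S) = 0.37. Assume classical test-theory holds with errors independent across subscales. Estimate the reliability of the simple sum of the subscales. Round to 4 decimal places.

0.8631

Var(A+C+S) = 3 + 2·[0.18 + 0.58 + 0.37] = 3 + 2.26 = 5.26.
Because errors are independent across components, Cov(Tᵢ,Tⱼ) = Cov(Xᵢ,Xⱼ); the off-diagonal part of the true-score variance is the same as above.
True-score variance = [0.79 + 0.62 + 0.87] + 2.26 = 2.28 + 2.26 = 4.54.
Reliability = 4.54 / 5.26 = 0.8631.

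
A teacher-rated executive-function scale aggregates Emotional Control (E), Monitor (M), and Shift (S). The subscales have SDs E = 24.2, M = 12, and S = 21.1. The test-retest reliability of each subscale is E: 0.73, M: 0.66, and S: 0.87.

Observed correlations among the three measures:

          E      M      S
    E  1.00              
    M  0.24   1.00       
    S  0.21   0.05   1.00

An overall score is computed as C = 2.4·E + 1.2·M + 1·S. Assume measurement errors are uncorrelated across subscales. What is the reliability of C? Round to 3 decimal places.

Var(C) = 2.4²·24.2² + 1.2²·12² + 21.1² + 2·[2.88·24.2·12·0.24 + 2.4·24.2·21.1·0.21 + 1.2·12·21.1·0.05] = 4025.86 + 946.538 = 4972.39.
With uncorrelated errors the cross-covariances are all true-score covariance, so they carry over unchanged; only the diagonal terms shrink to ρᵢσᵢ².
True-score variance = [2.4²·24.2²·0.73 + 1.2²·12²·0.66 + 21.1²·0.87] + 946.538 = 2986.69 + 946.538 = 3933.23.
Reliability = 3933.23 / 4972.39 = 0.791.

0.791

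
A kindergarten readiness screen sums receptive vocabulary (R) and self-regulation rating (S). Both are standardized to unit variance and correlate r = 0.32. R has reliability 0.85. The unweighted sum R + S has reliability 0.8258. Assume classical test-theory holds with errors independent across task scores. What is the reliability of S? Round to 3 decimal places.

Var(R+S) = 2 + 2·0.32 = 2.640.
True-score variance = ρ_R + ρ_S + 2·0.32, so 0.8258 = (0.85 + ρ_S + 0.64) / 2.640.
ρ_S = 0.8258·2.640 − 0.85 − 0.64 = 0.690.

0.690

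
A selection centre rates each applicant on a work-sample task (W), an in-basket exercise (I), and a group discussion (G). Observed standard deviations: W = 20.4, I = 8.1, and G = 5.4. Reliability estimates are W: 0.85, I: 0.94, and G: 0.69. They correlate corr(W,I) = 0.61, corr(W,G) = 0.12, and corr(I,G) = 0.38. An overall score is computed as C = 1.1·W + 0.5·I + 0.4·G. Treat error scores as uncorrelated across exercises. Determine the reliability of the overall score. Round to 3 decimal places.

0.881

Var(C) = 1.1²·20.4² + 0.5²·8.1² + 0.4²·5.4² + 2·[0.55·20.4·8.1·0.61 + 0.44·20.4·5.4·0.12 + 0.2·8.1·5.4·0.38] = 524.622 + 129.157 = 653.779.
Because errors are independent across components, Cov(Tᵢ,Tⱼ) = Cov(Xᵢ,Xⱼ); the off-diagonal part of the true-score variance is the same as above.
True-score variance = [1.1²·20.4²·0.85 + 0.5²·8.1²·0.94 + 0.4²·5.4²·0.69] + 129.157 = 446.658 + 129.157 = 575.816.
Reliability = 575.816 / 653.779 = 0.881.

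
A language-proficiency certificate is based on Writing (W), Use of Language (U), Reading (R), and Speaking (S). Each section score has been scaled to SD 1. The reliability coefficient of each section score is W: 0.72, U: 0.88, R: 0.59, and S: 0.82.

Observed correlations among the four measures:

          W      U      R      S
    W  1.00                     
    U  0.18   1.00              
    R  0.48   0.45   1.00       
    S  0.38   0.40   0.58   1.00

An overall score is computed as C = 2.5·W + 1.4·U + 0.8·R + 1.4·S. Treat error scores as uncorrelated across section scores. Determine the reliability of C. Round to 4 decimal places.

0.8733

Var(C) = 2.5² + 1.4² + 0.8² + 1.4² + 2·[3.5·0.18 + 2·0.48 + 3.5·0.38 + 1.12·0.45 + 1.96·0.40 + 1.12·0.58] = 10.81 + 9.7152 = 20.5252.
Because errors are independent across components, Cov(Tᵢ,Tⱼ) = Cov(Xᵢ,Xⱼ); the off-diagonal part of the true-score variance is the same as above.
True-score variance = [2.5²·0.72 + 1.4²·0.88 + 0.8²·0.59 + 1.4²·0.82] + 9.7152 = 8.2096 + 9.7152 = 17.9248.
Reliability = 17.9248 / 20.5252 = 0.8733.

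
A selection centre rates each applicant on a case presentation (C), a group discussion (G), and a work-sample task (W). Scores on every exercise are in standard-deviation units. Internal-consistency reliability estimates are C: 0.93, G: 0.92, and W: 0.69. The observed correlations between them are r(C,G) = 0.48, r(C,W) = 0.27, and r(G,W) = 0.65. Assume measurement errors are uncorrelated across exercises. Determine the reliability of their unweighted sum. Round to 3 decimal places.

0.921

Var(C+G+W) = 3 + 2·[0.48 + 0.27 + 0.65] = 3 + 2.8 = 5.8.
Because errors are independent across components, Cov(Tᵢ,Tⱼ) = Cov(Xᵢ,Xⱼ); the off-diagonal part of the true-score variance is the same as above.
True-score variance = [0.93 + 0.92 + 0.69] + 2.8 = 2.54 + 2.8 = 5.34.
Reliability = 5.34 / 5.8 = 0.921.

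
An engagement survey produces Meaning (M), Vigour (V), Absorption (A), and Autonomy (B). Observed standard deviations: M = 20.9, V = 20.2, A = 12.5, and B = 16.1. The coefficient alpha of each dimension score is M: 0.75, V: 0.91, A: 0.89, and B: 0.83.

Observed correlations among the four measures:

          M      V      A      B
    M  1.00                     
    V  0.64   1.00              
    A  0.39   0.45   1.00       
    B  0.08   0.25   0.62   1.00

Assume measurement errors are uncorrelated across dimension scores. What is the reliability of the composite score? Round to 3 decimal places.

0.923

Var(M+V+A+B) = 20.9² + 20.2² + 12.5² + 16.1² + 2·[20.9·20.2·0.64 + 20.9·12.5·0.39 + 20.9·16.1·0.08 + 20.2·12.5·0.45 + 20.2·16.1·0.25 + 12.5·16.1·0.62] = 1260.31 + 1437.41 = 2697.72.
Under uncorrelated errors the observed covariances equal the true-score covariances, so only the own-variance terms attenuate.
True-score variance = [20.9²·0.75 + 20.2²·0.91 + 12.5²·0.89 + 16.1²·0.83] + 1437.41 = 1053.13 + 1437.41 = 2490.54.
Reliability = 2490.54 / 2697.72 = 0.923.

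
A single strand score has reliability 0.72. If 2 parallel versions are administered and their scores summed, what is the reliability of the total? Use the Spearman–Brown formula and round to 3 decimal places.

0.837

ρ_k = kρ / (1 + (k−1)ρ) = 2·0.72 / (1 + 1·0.72) = 1.440 / 1.720 = 0.837.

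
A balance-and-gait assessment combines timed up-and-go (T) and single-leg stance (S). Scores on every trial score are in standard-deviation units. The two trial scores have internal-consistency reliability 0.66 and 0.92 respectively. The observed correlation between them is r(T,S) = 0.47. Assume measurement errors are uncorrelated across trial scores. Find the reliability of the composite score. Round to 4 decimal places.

0.8571

Var(T+S) = 2 + 2·[0.47] = 2 + 0.94 = 2.94.
With uncorrelated errors the cross-covariances are all true-score covariance, so they carry over unchanged; only the diagonal terms shrink to ρᵢσᵢ².
True-score variance = [0.66 + 0.92] + 0.94 = 1.58 + 0.94 = 2.52.
Reliability = 2.52 / 2.94 = 0.8571.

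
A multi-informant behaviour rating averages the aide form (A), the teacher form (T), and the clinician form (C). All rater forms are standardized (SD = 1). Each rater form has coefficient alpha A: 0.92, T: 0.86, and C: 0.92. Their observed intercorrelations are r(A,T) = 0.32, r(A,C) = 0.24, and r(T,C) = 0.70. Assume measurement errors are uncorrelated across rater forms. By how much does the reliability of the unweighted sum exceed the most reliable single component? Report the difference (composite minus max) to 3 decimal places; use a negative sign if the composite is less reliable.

Var(sum) = 3 + 2.52 = 5.52; true-score variance = 2.7 + 2.52 = 5.22; composite reliability = 0.9457.
Max component reliability = 0.9200.
Difference = 0.9457 − 0.9200 = 0.026.

0.026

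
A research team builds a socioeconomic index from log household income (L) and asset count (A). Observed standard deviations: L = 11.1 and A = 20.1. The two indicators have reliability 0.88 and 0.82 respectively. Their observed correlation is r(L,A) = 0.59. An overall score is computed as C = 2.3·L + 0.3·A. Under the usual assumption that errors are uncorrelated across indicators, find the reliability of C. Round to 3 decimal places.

Var(C) = 2.3²·11.1² + 0.3²·20.1² + 2·[0.69·11.1·20.1·0.59] = 688.142 + 181.656 = 869.798.
Because errors are independent across components, Cov(Tᵢ,Tⱼ) = Cov(Xᵢ,Xⱼ); the off-diagonal part of the true-score variance is the same as above.
True-score variance = [2.3²·11.1²·0.88 + 0.3²·20.1²·0.82] + 181.656 = 603.383 + 181.656 = 785.039.
Reliability = 785.039 / 869.798 = 0.903.

0.903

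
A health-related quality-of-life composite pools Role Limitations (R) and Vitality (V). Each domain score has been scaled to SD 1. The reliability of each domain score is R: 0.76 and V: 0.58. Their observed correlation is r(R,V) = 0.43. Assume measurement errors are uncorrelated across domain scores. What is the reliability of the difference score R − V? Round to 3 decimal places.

0.421

Var(R−V) = 1 + 1 − 2·0.43 = 2 − 0.86 = 1.14.
Because errors are independent across components, Cov(Tᵢ,Tⱼ) = Cov(Xᵢ,Xⱼ); the off-diagonal part of the true-score variance is the same as above.
True-score variance = [0.76 + 0.58] − 0.86 = 1.34 − 0.86 = 0.48.
Reliability = 0.48 / 1.14 = 0.421.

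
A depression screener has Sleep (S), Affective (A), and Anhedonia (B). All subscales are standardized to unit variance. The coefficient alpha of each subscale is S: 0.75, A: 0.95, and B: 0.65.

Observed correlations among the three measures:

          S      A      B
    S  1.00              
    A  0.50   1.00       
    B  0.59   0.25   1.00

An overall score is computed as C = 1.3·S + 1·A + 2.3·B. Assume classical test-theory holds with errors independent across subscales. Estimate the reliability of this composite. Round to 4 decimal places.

0.8335

Var(C) = 1.3² + 1 + 2.3² + 2·[1.3·0.50 + 2.99·0.59 + 2.3·0.25] = 7.98 + 5.9782 = 13.9582.
Under uncorrelated errors the observed covariances equal the true-score covariances, so only the own-variance terms attenuate.
True-score variance = [1.3²·0.75 + 0.95 + 2.3²·0.65] + 5.9782 = 5.656 + 5.9782 = 11.6342.
Reliability = 11.6342 / 13.9582 = 0.8335.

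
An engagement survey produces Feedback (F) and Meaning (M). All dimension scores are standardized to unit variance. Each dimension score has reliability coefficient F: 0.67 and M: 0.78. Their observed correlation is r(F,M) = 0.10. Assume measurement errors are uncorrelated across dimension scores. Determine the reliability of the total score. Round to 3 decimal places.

0.750

Var(F+M) = 2 + 2·[0.10] = 2 + 0.2 = 2.2.
With uncorrelated errors the cross-covariances are all true-score covariance, so they carry over unchanged; only the diagonal terms shrink to ρᵢσᵢ².
True-score variance = [0.67 + 0.78] + 0.2 = 1.45 + 0.2 = 1.65.
Reliability = 1.65 / 2.2 = 0.750.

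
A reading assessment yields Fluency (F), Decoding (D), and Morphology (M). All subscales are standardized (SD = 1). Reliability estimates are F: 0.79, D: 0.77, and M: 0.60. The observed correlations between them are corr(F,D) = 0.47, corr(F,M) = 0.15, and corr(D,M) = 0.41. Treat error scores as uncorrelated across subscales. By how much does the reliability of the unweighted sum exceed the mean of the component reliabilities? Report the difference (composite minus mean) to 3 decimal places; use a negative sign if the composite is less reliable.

Var(sum) = 3 + 2.06 = 5.06; true-score variance = 2.16 + 2.06 = 4.22; composite reliability = 0.8340.
Mean component reliability = 0.7200.
Difference = 0.8340 − 0.7200 = 0.114.

0.114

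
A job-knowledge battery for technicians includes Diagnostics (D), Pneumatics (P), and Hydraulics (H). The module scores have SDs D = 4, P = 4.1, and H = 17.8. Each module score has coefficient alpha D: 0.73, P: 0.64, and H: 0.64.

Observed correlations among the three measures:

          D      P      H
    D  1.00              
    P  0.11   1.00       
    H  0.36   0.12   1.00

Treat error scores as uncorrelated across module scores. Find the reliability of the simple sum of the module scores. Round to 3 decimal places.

0.705

Var(D+P+H) = 4² + 4.1² + 17.8² + 2·[4·4.1·0.11 + 4·17.8·0.36 + 4.1·17.8·0.12] = 349.65 + 72.3872 = 422.037.
With uncorrelated errors the cross-covariances are all true-score covariance, so they carry over unchanged; only the diagonal terms shrink to ρᵢσᵢ².
True-score variance = [4²·0.73 + 4.1²·0.64 + 17.8²·0.64] + 72.3872 = 225.216 + 72.3872 = 297.603.
Reliability = 297.603 / 422.037 = 0.705.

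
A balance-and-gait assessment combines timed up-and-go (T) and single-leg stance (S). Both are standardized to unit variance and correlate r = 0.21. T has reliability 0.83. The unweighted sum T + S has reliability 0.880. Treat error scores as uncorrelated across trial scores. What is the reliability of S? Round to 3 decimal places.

0.880

Var(T+S) = 2 + 2·0.21 = 2.420.
True-score variance = ρ_T + ρ_S + 2·0.21, so 0.880 = (0.83 + ρ_S + 0.42) / 2.420.
ρ_S = 0.880·2.420 − 0.83 − 0.42 = 0.880.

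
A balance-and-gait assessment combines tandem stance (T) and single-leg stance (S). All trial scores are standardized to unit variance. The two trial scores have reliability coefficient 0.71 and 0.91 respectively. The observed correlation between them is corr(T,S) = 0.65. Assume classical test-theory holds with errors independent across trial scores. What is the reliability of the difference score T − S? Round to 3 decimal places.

0.457

Var(T−S) = 1 + 1 − 2·0.65 = 2 − 1.3 = 0.7.
With uncorrelated errors the cross-covariances are all true-score covariance, so they carry over unchanged; only the diagonal terms shrink to ρᵢσᵢ².
True-score variance = [0.71 + 0.91] − 1.3 = 1.62 − 1.3 = 0.32.
Reliability = 0.32 / 0.7 = 0.457.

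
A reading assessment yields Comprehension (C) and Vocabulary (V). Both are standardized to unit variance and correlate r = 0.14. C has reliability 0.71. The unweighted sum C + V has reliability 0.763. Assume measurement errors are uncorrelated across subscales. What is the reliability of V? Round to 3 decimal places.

0.750

Var(C+V) = 2 + 2·0.14 = 2.280.
True-score variance = ρ_C + ρ_V + 2·0.14, so 0.763 = (0.71 + ρ_V + 0.28) / 2.280.
ρ_V = 0.763·2.280 − 0.71 − 0.28 = 0.750.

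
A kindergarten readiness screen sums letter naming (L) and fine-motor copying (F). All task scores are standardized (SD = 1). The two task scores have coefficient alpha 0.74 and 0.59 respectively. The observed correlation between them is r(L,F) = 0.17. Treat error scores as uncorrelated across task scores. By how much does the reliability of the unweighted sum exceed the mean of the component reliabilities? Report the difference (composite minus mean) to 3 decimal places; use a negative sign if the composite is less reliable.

0.049

Var(sum) = 2 + 0.34 = 2.34; true-score variance = 1.33 + 0.34 = 1.67; composite reliability = 0.7137.
Mean component reliability = 0.6650.
Difference = 0.7137 − 0.6650 = 0.049.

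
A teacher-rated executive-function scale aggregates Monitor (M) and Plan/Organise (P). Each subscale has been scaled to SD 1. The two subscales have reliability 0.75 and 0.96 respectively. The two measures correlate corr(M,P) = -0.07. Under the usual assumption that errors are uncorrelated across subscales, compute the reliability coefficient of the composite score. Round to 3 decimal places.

Var(M+P) = 2 + 2·[(-0.07)] = 2 − 0.14 = 1.86.
Under uncorrelated errors the observed covariances equal the true-score covariances, so only the own-variance terms attenuate.
True-score variance = [0.75 + 0.96] − 0.14 = 1.71 − 0.14 = 1.57.
Reliability = 1.57 / 1.86 = 0.844.

0.844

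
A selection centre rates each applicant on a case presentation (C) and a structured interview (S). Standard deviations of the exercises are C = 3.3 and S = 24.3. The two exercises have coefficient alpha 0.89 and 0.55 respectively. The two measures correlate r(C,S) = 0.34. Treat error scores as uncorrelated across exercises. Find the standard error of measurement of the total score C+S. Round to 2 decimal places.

16.34

Var(total) = 601.38 + 54.5292 = 655.909.
True-score variance = 334.462 + 54.5292 = 388.991, so reliability = 0.5931.
Error variance = 655.909 − 388.991 = 266.918; SEM = √266.918 = 16.34.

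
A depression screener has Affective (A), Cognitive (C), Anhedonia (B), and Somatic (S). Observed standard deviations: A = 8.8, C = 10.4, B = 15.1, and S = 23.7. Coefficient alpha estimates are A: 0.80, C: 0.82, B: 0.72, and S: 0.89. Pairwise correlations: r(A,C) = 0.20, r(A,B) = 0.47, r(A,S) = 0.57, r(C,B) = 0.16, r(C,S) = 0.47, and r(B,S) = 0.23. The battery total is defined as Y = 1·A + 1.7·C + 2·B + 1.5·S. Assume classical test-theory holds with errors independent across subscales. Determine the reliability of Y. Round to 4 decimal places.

Var(Y) = 8.8² + 1.7²·10.4² + 2²·15.1² + 1.5²·23.7² + 2·[1.7·8.8·10.4·0.20 + 2·8.8·15.1·0.47 + 1.5·8.8·23.7·0.57 + 3.4·10.4·15.1·0.16 + 2.55·10.4·23.7·0.47 + 3·15.1·23.7·0.23] = 2565.86 + 1924.22 = 4490.08.
Because errors are independent across components, Cov(Tᵢ,Tⱼ) = Cov(Xᵢ,Xⱼ); the off-diagonal part of the true-score variance is the same as above.
True-score variance = [8.8²·0.80 + 1.7²·10.4²·0.82 + 2²·15.1²·0.72 + 1.5²·23.7²·0.89] + 1924.22 = 2099.72 + 1924.22 = 4023.94.
Reliability = 4023.94 / 4490.08 = 0.8962.

0.8962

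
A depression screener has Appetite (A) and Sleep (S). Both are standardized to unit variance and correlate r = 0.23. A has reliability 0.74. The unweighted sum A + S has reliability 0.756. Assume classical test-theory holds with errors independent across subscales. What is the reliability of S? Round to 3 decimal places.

Var(A+S) = 2 + 2·0.23 = 2.460.
True-score variance = ρ_A + ρ_S + 2·0.23, so 0.756 = (0.74 + ρ_S + 0.46) / 2.460.
ρ_S = 0.756·2.460 − 0.74 − 0.46 = 0.660.

0.660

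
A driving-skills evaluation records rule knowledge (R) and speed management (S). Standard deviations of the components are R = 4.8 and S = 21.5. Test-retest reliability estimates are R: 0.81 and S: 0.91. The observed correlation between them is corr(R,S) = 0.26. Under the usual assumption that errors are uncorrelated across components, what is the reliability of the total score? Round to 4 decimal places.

Var(R+S) = 4.8² + 21.5² + 2·[4.8·21.5·0.26] = 485.29 + 53.664 = 538.954.
With uncorrelated errors the cross-covariances are all true-score covariance, so they carry over unchanged; only the diagonal terms shrink to ρᵢσᵢ².
True-score variance = [4.8²·0.81 + 21.5²·0.91] + 53.664 = 439.31 + 53.664 = 492.974.
Reliability = 492.974 / 538.954 = 0.9147.

0.9147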